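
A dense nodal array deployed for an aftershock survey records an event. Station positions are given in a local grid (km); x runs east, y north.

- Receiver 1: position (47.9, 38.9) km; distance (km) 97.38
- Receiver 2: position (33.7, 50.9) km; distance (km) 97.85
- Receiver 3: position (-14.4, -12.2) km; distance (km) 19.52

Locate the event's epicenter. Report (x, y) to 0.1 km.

(-20.0, -30.9)

Circle about each station: (x − 47.9)² + (y − 38.9)² = 97.38²; (x − 33.7)² + (y − 50.9)² = 97.85²; (x + 14.4)² + (y + 12.2)² = 19.52².
Subtracting the Receiver 1 equation from the Receiver 2 and Receiver 3 equations removes the quadratic terms:
-28.4 x + 24.0 y = -172.88
-124.6 x − 102.2 y = 5650.41
Solving the 2×2 system: x ≈ -20.0, y ≈ -30.9 km.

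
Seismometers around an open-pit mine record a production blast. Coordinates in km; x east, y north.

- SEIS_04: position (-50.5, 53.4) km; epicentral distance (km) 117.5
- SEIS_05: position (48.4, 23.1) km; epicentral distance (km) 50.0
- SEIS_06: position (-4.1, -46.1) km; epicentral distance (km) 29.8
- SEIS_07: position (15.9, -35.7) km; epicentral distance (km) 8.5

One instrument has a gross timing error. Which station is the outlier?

Solve using three stations at a time. Using SEIS_04, SEIS_06, SEIS_07 (subtract circle equations pairwise → linear system) gives (x, y) ≈ (24.4, -37.2).
Distances from that point to each station vs reported:
  SEIS_04: calculated 117.5 vs reported 117.5 → residual 0.0 km
  SEIS_05: calculated 64.9 vs reported 50.0 → residual 14.9 km
  SEIS_06: calculated 29.8 vs reported 29.8 → residual 0.0 km
  SEIS_07: calculated 8.6 vs reported 8.5 → residual 0.1 km
SEIS_04, SEIS_06, SEIS_07 are mutually consistent (residuals ≈ 0); SEIS_05 is off by 14.9 km.

SEIS_05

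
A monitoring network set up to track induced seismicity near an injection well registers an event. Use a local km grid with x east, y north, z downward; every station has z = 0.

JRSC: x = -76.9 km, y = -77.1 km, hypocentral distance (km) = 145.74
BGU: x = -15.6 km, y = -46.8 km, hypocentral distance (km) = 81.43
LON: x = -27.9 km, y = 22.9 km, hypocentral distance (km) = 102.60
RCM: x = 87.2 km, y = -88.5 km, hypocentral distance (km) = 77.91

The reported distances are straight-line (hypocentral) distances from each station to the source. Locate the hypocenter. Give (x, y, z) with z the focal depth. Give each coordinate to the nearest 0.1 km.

Each station gives a sphere (x−x_i)² + (y−y_i)² + z² = d_i² (stations at z=0).
Subtracting the JRSC sphere from BGU and LON: z² cancels, leaving linear equations in x and y:
122.6 x + 60.6 y = 5184.88
98.0 x + 200.0 y = 158.19
Solving: x ≈ 55.292, y ≈ -26.302 km (keep extra digits for the depth step; rounded: 55.3, -26.3).
Then from the JRSC sphere: z² = 145.74² − (x + 76.9)² − (y + 77.1)² with x = 55.292, y = -26.302, so z ≈ 34.424 ≈ 34.4 km.
Check against RCM (with the unrounded solution): distance 77.92 ≈ 77.91 km. ✓

x ≈ 55.3 km, y ≈ -26.3 km, depth ≈ 34.4 km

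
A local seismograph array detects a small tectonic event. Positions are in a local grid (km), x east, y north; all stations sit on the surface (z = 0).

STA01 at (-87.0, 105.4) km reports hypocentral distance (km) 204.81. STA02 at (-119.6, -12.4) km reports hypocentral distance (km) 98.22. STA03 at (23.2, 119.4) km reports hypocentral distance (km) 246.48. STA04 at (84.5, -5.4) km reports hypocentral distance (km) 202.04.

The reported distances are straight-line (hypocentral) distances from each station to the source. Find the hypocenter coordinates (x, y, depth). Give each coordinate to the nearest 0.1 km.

Each station gives a sphere (x−x_i)² + (y−y_i)² + z² = d_i² (stations at z=0).
Subtracting the STA01 sphere from STA02 and STA03: z² cancels, leaving linear equations in x and y:
-65.2 x − 235.6 y = 28079.73
220.4 x + 28.0 y = -22688.81
Solving: x ≈ -91.002, y ≈ -94.000 km (keep extra digits for the depth step; rounded: -91.0, -94.0).
Then from the STA01 sphere: z² = 204.81² − (x + 87.0)² − (y − 105.4)² with x = -91.002, y = -94.000, so z ≈ 46.591 ≈ 46.6 km.
Check against STA04 (with the unrounded solution): distance 202.04 ≈ 202.04 km. ✓

(-91.0, -94.0, 46.6)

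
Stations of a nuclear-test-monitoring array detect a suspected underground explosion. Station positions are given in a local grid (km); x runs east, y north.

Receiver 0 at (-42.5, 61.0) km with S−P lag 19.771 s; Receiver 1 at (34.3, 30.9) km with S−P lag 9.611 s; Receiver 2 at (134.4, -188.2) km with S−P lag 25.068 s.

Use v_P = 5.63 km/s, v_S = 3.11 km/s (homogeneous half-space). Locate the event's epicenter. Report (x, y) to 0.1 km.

59.6 km east, -30.9 km north

Distance from S−P lag: d = Δt · v_P v_S / (v_P − v_S) = Δt · (5.63·3.11)/(5.63−3.11) ≈ 6.9481·Δt.
So d_Receiver 0 = 137.37, d_Receiver 1 = 66.78, d_Receiver 2 = 174.18 km.
Circle about each station: (x + 42.5)² + (y − 61.0)² = 137.37²; (x − 34.3)² + (y − 30.9)² = 66.78²; (x − 134.4)² + (y + 188.2)² = 174.18².
Subtracting the Receiver 0 equation from the Receiver 1 and Receiver 2 equations removes the quadratic terms:
153.6 x − 60.2 y = 11015.00
353.8 x − 498.4 y = 36487.19
Solving the 2×2 system: x ≈ 59.6, y ≈ -30.9 km.
Check against Receiver 0 (with the unrounded x, y): √((x + 42.5)²+(y − 61.0)²) = 137.37 ≈ 137.37 km. ✓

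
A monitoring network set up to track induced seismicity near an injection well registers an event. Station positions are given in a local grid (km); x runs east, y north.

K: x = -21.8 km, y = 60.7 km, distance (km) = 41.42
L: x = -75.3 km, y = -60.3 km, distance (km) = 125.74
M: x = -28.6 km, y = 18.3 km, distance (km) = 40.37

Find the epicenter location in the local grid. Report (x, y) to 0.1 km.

(9.0, 33.0)

Circle about each station: (x + 21.8)² + (y − 60.7)² = 41.42²; (x + 75.3)² + (y + 60.3)² = 125.74²; (x + 28.6)² + (y − 18.3)² = 40.37².
Subtracting the K equation from the L and M equations removes the quadratic terms:
-107.0 x − 242.0 y = -8948.48
-13.6 x − 84.8 y = -2921.00
Solving the 2×2 system: x ≈ 9.0, y ≈ 33.0 km.
Check against K (with the unrounded x, y): √((x + 21.8)²+(y − 60.7)²) = 41.41 ≈ 41.42 km. ✓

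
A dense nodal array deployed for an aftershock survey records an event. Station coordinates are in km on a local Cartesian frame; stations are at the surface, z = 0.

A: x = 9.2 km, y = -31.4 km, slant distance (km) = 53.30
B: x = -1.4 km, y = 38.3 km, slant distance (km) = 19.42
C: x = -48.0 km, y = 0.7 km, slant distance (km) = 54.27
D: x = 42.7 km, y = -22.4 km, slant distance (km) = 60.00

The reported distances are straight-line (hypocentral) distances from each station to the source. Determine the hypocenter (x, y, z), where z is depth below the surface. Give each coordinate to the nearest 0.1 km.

Each station gives a sphere (x−x_i)² + (y−y_i)² + z² = d_i² (stations at z=0).
Subtracting the A sphere from B and C: z² cancels, leaving linear equations in x and y:
-21.2 x + 139.4 y = 2862.00
-114.4 x + 64.2 y = 1129.55
Solving: x ≈ 1.802, y ≈ 20.805 km (keep extra digits for the depth step; rounded: 1.8, 20.8).
Then from the A sphere: z² = 53.30² − (x − 9.2)² − (y + 31.4)² with x = 1.802, y = 20.805, so z ≈ 7.797 ≈ 7.8 km.

x ≈ 1.8 km, y ≈ 20.8 km, depth ≈ 7.8 km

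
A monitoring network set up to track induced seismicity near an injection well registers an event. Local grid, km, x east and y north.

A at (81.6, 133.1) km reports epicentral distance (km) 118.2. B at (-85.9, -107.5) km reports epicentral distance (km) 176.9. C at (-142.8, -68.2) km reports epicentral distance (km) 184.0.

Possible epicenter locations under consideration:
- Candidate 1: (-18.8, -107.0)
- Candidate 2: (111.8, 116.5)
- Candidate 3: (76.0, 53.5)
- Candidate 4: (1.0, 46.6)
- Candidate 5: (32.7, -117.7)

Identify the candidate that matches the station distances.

For each candidate, compare |candidate − station| to the reported distance:
Candidate 1: residuals A 142.0, B 109.8, C 54.1 → max 142.0 km
Candidate 2: residuals A 83.7, B 121.9, C 130.5 → max 130.5 km
Candidate 3: residuals A 38.4, B 51.4, C 66.4 → max 66.4 km
Candidate 4: residuals A 0.0, B 0.0, C 0.0 → max 0.0 km
Candidate 5: residuals A 137.3, B 57.9, C 1.7 → max 137.3 km
Only Candidate 4 has all residuals ≈ 0.

Candidate 4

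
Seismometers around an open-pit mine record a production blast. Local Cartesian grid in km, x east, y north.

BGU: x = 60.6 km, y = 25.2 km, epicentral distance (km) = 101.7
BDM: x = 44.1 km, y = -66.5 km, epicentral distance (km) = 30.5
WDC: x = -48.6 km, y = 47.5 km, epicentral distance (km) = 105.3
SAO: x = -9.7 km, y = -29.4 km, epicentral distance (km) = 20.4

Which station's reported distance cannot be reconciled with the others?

BDM

Solve using three stations at a time. Using BGU, WDC, SAO (subtract circle equations pairwise → linear system) gives (x, y) ≈ (-8.2, -49.7).
Distances from that point to each station vs reported:
  BGU: calculated 101.7 vs reported 101.7 → residual 0.0 km
  BDM: calculated 54.9 vs reported 30.5 → residual 24.4 km
  WDC: calculated 105.3 vs reported 105.3 → residual 0.0 km
  SAO: calculated 20.4 vs reported 20.4 → residual 0.0 km
BGU, WDC, SAO are mutually consistent (residuals ≈ 0); BDM is off by 24.4 km.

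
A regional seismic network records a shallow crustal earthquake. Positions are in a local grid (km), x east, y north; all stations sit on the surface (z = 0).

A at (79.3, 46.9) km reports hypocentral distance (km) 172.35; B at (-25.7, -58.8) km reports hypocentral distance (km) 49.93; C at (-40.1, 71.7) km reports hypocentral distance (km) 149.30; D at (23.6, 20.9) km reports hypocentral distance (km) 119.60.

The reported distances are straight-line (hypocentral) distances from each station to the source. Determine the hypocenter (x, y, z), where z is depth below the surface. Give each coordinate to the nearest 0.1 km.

x ≈ -38.3 km, y ≈ -70.0 km, depth ≈ 47.0 km

Each station gives a sphere (x−x_i)² + (y−y_i)² + z² = d_i² (stations at z=0).
Subtracting the A sphere from B and C: z² cancels, leaving linear equations in x and y:
-210.0 x − 211.4 y = 22841.35
-238.8 x + 49.6 y = 5674.83
Solving: x ≈ -38.303, y ≈ -69.999 km (keep extra digits for the depth step; rounded: -38.3, -70.0).
Then from the A sphere: z² = 172.35² − (x − 79.3)² − (y − 46.9)² with x = -38.303, y = -69.999, so z ≈ 46.997 ≈ 47.0 km.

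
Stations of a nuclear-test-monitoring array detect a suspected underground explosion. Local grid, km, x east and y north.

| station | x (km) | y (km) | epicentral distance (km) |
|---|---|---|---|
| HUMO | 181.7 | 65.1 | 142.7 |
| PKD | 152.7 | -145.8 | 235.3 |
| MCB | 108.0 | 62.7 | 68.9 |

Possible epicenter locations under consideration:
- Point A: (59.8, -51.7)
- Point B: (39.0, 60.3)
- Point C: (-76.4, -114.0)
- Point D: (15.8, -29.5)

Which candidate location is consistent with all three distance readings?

For each candidate, compare |candidate − station| to the reported distance:
Point A: residuals HUMO 26.1, PKD 103.1, MCB 55.2 → max 103.1 km
Point B: residuals HUMO 0.1, PKD 0.1, MCB 0.1 → max 0.1 km
Point C: residuals HUMO 171.5, PKD 4.0, MCB 186.5 → max 186.5 km
Point D: residuals HUMO 48.3, PKD 55.7, MCB 61.5 → max 61.5 km
Only Point B has all residuals ≈ 0.

Point B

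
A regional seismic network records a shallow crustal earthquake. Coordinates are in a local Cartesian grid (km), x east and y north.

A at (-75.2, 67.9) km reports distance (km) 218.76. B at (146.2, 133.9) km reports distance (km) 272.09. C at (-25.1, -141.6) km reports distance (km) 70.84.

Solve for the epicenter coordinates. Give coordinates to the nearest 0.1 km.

(41.4, -117.2)

Circle about each station: (x + 75.2)² + (y − 67.9)² = 218.76²; (x − 146.2)² + (y − 133.9)² = 272.09²; (x + 25.1)² + (y + 141.6)² = 70.84².
Subtracting pairs of circle equations eliminates x²+y² and gives linear equations (the radical axes):
442.8 x + 132.0 y = 2861.17
100.2 x − 419.0 y = 53252.75
Solving the 2×2 system: x ≈ 41.4, y ≈ -117.2 km.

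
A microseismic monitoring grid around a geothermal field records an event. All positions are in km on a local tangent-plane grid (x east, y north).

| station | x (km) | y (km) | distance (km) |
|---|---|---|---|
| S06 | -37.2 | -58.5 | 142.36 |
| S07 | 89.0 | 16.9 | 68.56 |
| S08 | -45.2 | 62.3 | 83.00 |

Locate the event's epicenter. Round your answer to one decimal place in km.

Circle about each station: (x + 37.2)² + (y + 58.5)² = 142.36²; (x − 89.0)² + (y − 16.9)² = 68.56²; (x + 45.2)² + (y − 62.3)² = 83.00².
Subtracting the S06 equation from the S07 and S08 equations removes the quadratic terms:
252.4 x + 150.8 y = 18966.42
-16.0 x + 241.6 y = 14495.61
Solving the 2×2 system: x ≈ 37.8, y ≈ 62.5 km.
Check against S06 (with the unrounded x, y): √((x + 37.2)²+(y + 58.5)²) = 142.36 ≈ 142.36 km. ✓

(37.8, 62.5)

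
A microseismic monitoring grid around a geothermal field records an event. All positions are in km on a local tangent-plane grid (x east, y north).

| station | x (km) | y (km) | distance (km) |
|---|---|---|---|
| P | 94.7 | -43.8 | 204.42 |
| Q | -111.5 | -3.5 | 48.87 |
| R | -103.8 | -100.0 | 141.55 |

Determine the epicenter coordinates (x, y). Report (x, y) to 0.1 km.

Circle about each station: (x − 94.7)² + (y + 43.8)² = 204.42²; (x + 111.5)² + (y + 3.5)² = 48.87²; (x + 103.8)² + (y + 100.0)² = 141.55².
Subtracting pairs of circle equations eliminates x²+y² and gives linear equations (the radical axes):
-412.4 x + 80.6 y = 40957.23
-397.0 x − 112.4 y = 31639.04
Solving the 2×2 system: x ≈ -91.3, y ≈ 41.0 km.

(-91.3, 41.0)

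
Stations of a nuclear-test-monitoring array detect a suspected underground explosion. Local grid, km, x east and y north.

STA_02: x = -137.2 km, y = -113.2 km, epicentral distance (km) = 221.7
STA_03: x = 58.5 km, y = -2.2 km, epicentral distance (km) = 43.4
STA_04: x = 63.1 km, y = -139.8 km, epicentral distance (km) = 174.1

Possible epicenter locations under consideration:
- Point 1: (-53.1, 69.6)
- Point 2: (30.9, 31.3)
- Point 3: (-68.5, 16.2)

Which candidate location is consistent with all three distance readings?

Point 2

For each candidate, compare |candidate − station| to the reported distance:
Point 1: residuals STA_02 20.5, STA_03 89.3, STA_04 65.4 → max 89.3 km
Point 2: residuals STA_02 0.0, STA_03 0.0, STA_04 0.0 → max 0.0 km
Point 3: residuals STA_02 75.2, STA_03 84.9, STA_04 30.0 → max 84.9 km
Only Point 2 has all residuals ≈ 0.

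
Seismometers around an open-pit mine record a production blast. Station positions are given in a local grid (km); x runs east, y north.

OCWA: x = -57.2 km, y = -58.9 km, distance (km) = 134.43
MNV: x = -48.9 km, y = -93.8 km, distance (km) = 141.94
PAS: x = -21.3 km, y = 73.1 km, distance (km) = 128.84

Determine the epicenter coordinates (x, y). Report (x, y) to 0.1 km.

70.6 km east, -17.2 km north

Circle about each station: (x + 57.2)² + (y + 58.9)² = 134.43²; (x + 48.9)² + (y + 93.8)² = 141.94²; (x + 21.3)² + (y − 73.1)² = 128.84².
Subtracting pairs of circle equations eliminates x²+y² and gives linear equations (the radical axes):
16.6 x − 69.8 y = 2373.06
71.8 x + 264.0 y = 527.93
Solving the 2×2 system: x ≈ 70.6, y ≈ -17.2 km.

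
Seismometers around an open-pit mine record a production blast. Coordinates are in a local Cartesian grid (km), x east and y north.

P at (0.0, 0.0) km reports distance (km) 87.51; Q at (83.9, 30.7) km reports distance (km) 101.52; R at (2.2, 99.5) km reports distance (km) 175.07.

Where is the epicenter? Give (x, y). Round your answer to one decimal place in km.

Circle about each station: x² + y² = 87.51²; (x − 83.9)² + (y − 30.7)² = 101.52²; (x − 2.2)² + (y − 99.5)² = 175.07².
Subtracting pairs of circle equations eliminates x²+y² and gives linear equations (the radical axes):
167.8 x + 61.4 y = 5333.39
4.4 x + 199.0 y = -13086.41
Solving the 2×2 system: x ≈ 56.3, y ≈ -67.0 km.

56.3 km east, -67.0 km north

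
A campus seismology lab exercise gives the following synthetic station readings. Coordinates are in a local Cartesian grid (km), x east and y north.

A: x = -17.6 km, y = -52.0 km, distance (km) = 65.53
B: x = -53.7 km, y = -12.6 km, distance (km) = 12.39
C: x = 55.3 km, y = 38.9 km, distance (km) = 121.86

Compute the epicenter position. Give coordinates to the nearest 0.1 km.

(-59.6, -1.7)

Circle about each station: (x + 17.6)² + (y + 52.0)² = 65.53²; (x + 53.7)² + (y + 12.6)² = 12.39²; (x − 55.3)² + (y − 38.9)² = 121.86².
Subtracting the A equation from the B and C equations removes the quadratic terms:
-72.2 x + 78.8 y = 4169.36
145.8 x + 181.8 y = -8998.14
Solving the 2×2 system: x ≈ -59.6, y ≈ -1.7 km.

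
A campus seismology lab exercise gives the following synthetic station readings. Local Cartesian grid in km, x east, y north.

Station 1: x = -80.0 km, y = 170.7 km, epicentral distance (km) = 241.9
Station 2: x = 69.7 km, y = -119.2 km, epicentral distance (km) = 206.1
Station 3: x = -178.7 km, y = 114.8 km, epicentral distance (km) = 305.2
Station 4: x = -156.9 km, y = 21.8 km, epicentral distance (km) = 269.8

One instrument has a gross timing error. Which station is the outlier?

Station 2

Solve using three stations at a time. Using Station 1, Station 3, Station 4 (subtract circle equations pairwise → linear system) gives (x, y) ≈ (113.0, 24.7).
Distances from that point to each station vs reported:
  Station 1: calculated 242.0 vs reported 241.9 → residual 0.1 km
  Station 2: calculated 150.2 vs reported 206.1 → residual 55.9 km
  Station 3: calculated 305.3 vs reported 305.2 → residual 0.1 km
  Station 4: calculated 269.9 vs reported 269.8 → residual 0.1 km
Station 1, Station 3, Station 4 are mutually consistent (residuals ≈ 0); Station 2 is off by 55.9 km.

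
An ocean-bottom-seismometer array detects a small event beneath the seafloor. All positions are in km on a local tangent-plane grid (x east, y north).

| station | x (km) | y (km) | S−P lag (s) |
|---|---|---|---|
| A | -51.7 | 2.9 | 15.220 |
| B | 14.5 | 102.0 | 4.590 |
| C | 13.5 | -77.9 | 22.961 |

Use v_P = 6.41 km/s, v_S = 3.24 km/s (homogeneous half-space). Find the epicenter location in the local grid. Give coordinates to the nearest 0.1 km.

Distance from S−P lag: d = Δt · v_P v_S / (v_P − v_S) = Δt · (6.41·3.24)/(6.41−3.24) ≈ 6.5515·Δt.
So d_A = 99.71, d_B = 30.07, d_C = 150.43 km.
Circle about each station: (x + 51.7)² + (y − 2.9)² = 99.71²; (x − 14.5)² + (y − 102.0)² = 30.07²; (x − 13.5)² + (y + 77.9)² = 150.43².
Subtracting pairs of circle equations eliminates x²+y² and gives linear equations (the radical axes):
132.4 x + 198.2 y = 16970.83
130.4 x − 161.6 y = -9117.74
Solving the 2×2 system: x ≈ 19.8, y ≈ 72.4 km.
Check against A (with the unrounded x, y): √((x + 51.7)²+(y − 2.9)²) = 99.71 ≈ 99.71 km. ✓

(19.8, 72.4)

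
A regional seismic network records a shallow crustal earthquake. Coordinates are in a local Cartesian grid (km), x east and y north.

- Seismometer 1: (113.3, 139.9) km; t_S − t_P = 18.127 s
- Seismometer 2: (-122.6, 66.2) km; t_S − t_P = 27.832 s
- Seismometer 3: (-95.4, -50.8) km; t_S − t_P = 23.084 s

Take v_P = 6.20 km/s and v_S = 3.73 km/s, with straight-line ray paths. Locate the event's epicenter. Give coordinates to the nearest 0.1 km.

119.7 km east, -29.7 km north

Distance from S−P lag: d = Δt · v_P v_S / (v_P − v_S) = Δt · (6.20·3.73)/(6.20−3.73) ≈ 9.3628·Δt.
So d_Seismometer 1 = 169.72, d_Seismometer 2 = 260.58, d_Seismometer 3 = 216.13 km.
Circle about each station: (x − 113.3)² + (y − 139.9)² = 169.72²; (x + 122.6)² + (y − 66.2)² = 260.58²; (x + 95.4)² + (y + 50.8)² = 216.13².
Subtracting the Seismometer 1 equation from the Seismometer 2 and Seismometer 3 equations removes the quadratic terms:
-471.8 x − 147.4 y = -52092.76
-417.4 x − 381.4 y = -38634.40
Solving the 2×2 system: x ≈ 119.7, y ≈ -29.7 km.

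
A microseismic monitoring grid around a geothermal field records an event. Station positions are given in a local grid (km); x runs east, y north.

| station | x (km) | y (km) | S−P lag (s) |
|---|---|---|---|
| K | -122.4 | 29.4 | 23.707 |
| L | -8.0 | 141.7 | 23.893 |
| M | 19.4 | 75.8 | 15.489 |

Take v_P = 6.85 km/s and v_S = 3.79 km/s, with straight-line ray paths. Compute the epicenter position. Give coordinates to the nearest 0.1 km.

Distance from S−P lag: d = Δt · v_P v_S / (v_P − v_S) = Δt · (6.85·3.79)/(6.85−3.79) ≈ 8.4842·Δt.
So d_K = 201.13, d_L = 202.71, d_M = 131.41 km.
Circle about each station: (x + 122.4)² + (y − 29.4)² = 201.13²; (x + 8.0)² + (y − 141.7)² = 202.71²; (x − 19.4)² + (y − 75.8)² = 131.41².
Subtracting pairs of circle equations eliminates x²+y² and gives linear equations (the radical axes):
228.8 x + 224.6 y = 3658.70
283.6 x + 92.8 y = 13460.57
Solving the 2×2 system: x ≈ 63.2, y ≈ -48.1 km.

63.2 km east, -48.1 km north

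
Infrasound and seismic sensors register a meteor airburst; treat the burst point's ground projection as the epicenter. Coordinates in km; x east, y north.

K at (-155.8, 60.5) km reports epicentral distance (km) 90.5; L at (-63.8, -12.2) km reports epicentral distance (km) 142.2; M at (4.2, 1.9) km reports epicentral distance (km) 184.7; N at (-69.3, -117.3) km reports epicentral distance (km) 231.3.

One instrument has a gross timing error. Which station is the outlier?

Solve using three stations at a time. Using L, M, N (subtract circle equations pairwise → linear system) gives (x, y) ≈ (-153.4, 98.1).
Distances from that point to each station vs reported:
  K: calculated 37.7 vs reported 90.5 → residual 52.8 km
  L: calculated 142.1 vs reported 142.2 → residual 0.1 km
  M: calculated 184.6 vs reported 184.7 → residual 0.1 km
  N: calculated 231.2 vs reported 231.3 → residual 0.1 km
L, M, N are mutually consistent (residuals ≈ 0); K is off by 52.8 km.

K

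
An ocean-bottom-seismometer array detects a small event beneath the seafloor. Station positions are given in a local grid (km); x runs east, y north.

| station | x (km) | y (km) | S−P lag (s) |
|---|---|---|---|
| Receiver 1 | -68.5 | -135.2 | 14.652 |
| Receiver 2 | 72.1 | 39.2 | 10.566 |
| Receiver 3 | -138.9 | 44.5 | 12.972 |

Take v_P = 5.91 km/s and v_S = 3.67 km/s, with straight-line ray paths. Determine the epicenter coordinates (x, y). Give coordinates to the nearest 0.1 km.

-21.9 km east, -1.2 km north

Distance from S−P lag: d = Δt · v_P v_S / (v_P − v_S) = Δt · (5.91·3.67)/(5.91−3.67) ≈ 9.6829·Δt.
So d_Receiver 1 = 141.87, d_Receiver 2 = 102.31, d_Receiver 3 = 125.61 km.
Circle about each station: (x + 68.5)² + (y + 135.2)² = 141.87²; (x − 72.1)² + (y − 39.2)² = 102.31²; (x + 138.9)² + (y − 44.5)² = 125.61².
Subtracting the Receiver 1 equation from the Receiver 2 and Receiver 3 equations removes the quadratic terms:
281.2 x + 348.8 y = -6576.48
-140.8 x + 359.4 y = 2651.39
Solving the 2×2 system: x ≈ -21.9, y ≈ -1.2 km.
Check against Receiver 1 (with the unrounded x, y): √((x + 68.5)²+(y + 135.2)²) = 141.87 ≈ 141.87 km. ✓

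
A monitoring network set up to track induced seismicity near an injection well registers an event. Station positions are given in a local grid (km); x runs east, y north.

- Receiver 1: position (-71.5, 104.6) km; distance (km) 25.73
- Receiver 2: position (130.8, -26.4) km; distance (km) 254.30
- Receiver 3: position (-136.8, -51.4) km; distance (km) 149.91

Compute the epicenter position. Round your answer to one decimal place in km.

-94.1 km east, 92.3 km north

Circle about each station: (x + 71.5)² + (y − 104.6)² = 25.73²; (x − 130.8)² + (y + 26.4)² = 254.30²; (x + 136.8)² + (y + 51.4)² = 149.91².
Subtracting pairs of circle equations eliminates x²+y² and gives linear equations (the radical axes):
404.6 x − 262.0 y = -62254.27
-130.6 x − 312.0 y = -16508.19
Solving the 2×2 system: x ≈ -94.1, y ≈ 92.3 km.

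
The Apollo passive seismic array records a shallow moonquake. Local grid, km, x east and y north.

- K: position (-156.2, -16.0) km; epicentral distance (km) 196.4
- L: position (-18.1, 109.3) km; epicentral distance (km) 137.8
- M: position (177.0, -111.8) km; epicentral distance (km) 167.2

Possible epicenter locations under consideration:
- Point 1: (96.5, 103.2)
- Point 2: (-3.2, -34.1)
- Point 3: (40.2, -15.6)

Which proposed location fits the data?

Point 3

For each candidate, compare |candidate − station| to the reported distance:
Point 1: residuals K 83.0, L 23.0, M 62.4 → max 83.0 km
Point 2: residuals K 42.3, L 6.4, M 29.0 → max 42.3 km
Point 3: residuals K 0.0, L 0.0, M 0.0 → max 0.0 km
Only Point 3 has all residuals ≈ 0.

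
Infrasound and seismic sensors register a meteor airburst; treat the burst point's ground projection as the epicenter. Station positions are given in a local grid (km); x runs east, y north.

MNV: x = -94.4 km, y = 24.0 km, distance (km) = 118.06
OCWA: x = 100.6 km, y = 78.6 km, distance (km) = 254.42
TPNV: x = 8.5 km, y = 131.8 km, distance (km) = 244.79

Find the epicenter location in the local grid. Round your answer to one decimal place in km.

x ≈ -86.5 km, y ≈ -93.8 km

Circle about each station: (x + 94.4)² + (y − 24.0)² = 118.06²; (x − 100.6)² + (y − 78.6)² = 254.42²; (x − 8.5)² + (y − 131.8)² = 244.79².
Subtracting pairs of circle equations eliminates x²+y² and gives linear equations (the radical axes):
390.0 x + 109.2 y = -43980.41
205.8 x + 215.6 y = -38027.85
Solving the 2×2 system: x ≈ -86.5, y ≈ -93.8 km.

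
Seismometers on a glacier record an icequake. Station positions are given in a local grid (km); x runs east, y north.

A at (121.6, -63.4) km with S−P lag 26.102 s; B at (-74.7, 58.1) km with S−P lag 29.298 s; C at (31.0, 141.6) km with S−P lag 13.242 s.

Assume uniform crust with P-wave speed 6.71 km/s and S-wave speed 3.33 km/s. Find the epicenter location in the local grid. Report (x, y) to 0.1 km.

112.2 km east, 108.9 km north

Distance from S−P lag: d = Δt · v_P v_S / (v_P − v_S) = Δt · (6.71·3.33)/(6.71−3.33) ≈ 6.6107·Δt.
So d_A = 172.55, d_B = 193.68, d_C = 87.54 km.
Circle about each station: (x − 121.6)² + (y + 63.4)² = 172.55²; (x + 74.7)² + (y − 58.1)² = 193.68²; (x − 31.0)² + (y − 141.6)² = 87.54².
Subtracting pairs of circle equations eliminates x²+y² and gives linear equations (the radical axes):
-392.6 x + 243.0 y = -17588.86
-181.2 x + 410.0 y = 24315.69
Solving the 2×2 system: x ≈ 112.2, y ≈ 108.9 km.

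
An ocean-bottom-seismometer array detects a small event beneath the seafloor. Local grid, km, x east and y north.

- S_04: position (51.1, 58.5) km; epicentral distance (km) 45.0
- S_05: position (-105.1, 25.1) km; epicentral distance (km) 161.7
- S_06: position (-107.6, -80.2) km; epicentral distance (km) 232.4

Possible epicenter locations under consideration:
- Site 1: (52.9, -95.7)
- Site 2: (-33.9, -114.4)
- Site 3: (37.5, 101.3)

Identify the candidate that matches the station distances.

For each candidate, compare |candidate − station| to the reported distance:
Site 1: residuals S_04 109.2, S_05 37.2, S_06 71.2 → max 109.2 km
Site 2: residuals S_04 147.7, S_05 5.1, S_06 151.2 → max 151.2 km
Site 3: residuals S_04 0.1, S_05 0.0, S_06 0.0 → max 0.1 km
Only Site 3 has all residuals ≈ 0.

Site 3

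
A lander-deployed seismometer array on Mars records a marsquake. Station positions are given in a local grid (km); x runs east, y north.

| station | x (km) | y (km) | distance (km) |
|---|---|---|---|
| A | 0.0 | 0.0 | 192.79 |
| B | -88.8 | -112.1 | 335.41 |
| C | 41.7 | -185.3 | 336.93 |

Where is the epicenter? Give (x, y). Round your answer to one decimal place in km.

x ≈ 133.8 km, y ≈ 138.8 km

Circle about each station: x² + y² = 192.79²; (x + 88.8)² + (y + 112.1)² = 335.41²; (x − 41.7)² + (y + 185.3)² = 336.93².
Subtracting pairs of circle equations eliminates x²+y² and gives linear equations (the radical axes):
-177.6 x − 224.2 y = -54880.03
83.4 x − 370.6 y = -40278.86
Solving the 2×2 system: x ≈ 133.8, y ≈ 138.8 km.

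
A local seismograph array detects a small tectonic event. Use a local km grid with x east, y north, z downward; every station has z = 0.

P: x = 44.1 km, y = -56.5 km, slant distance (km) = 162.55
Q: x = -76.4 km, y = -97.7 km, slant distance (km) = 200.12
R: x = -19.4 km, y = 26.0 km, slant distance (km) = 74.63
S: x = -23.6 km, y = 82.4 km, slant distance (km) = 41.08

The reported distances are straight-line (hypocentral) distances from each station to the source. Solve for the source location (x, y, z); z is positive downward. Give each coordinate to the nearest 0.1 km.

Each station gives a sphere (x−x_i)² + (y−y_i)² + z² = d_i² (stations at z=0).
Subtracting the P sphere from Q and R: z² cancels, leaving linear equations in x and y:
-241.0 x − 82.4 y = -3380.32
-127.0 x + 165.0 y = 16768.17
Solving: x ≈ -16.403, y ≈ 89.000 km (keep extra digits for the depth step; rounded: -16.4, 89.0).
Then from the P sphere: z² = 162.55² − (x − 44.1)² − (y + 56.5)² with x = -16.403, y = 89.000, so z ≈ 39.895 ≈ 39.9 km.

x ≈ -16.4 km, y ≈ 89.0 km, depth ≈ 39.9 km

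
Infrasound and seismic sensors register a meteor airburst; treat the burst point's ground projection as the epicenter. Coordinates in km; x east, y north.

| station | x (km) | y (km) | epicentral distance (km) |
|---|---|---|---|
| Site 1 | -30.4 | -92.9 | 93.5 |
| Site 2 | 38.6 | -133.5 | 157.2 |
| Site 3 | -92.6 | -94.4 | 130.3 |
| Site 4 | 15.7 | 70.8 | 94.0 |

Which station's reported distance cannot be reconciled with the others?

Solve using three stations at a time. Using Site 1, Site 2, Site 4 (subtract circle equations pairwise → linear system) gives (x, y) ≈ (-45.4, -0.6).
Distances from that point to each station vs reported:
  Site 1: calculated 93.5 vs reported 93.5 → residual 0.0 km
  Site 2: calculated 157.2 vs reported 157.2 → residual 0.0 km
  Site 3: calculated 105.0 vs reported 130.3 → residual 25.3 km
  Site 4: calculated 94.0 vs reported 94.0 → residual 0.0 km
Site 1, Site 2, Site 4 are mutually consistent (residuals ≈ 0); Site 3 is off by 25.3 km.

Site 3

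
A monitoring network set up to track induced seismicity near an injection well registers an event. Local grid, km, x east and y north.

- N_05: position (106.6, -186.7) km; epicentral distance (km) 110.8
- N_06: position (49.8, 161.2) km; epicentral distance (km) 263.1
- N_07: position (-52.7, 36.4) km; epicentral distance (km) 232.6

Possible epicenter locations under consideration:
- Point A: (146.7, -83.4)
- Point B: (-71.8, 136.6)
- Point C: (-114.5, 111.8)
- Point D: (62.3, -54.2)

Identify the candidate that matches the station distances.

Point A

For each candidate, compare |candidate − station| to the reported distance:
Point A: residuals N_05 0.0, N_06 0.0, N_07 0.0 → max 0.0 km
Point B: residuals N_05 258.5, N_06 139.0, N_07 130.6 → max 258.5 km
Point C: residuals N_05 260.7, N_06 91.5, N_07 135.1 → max 260.7 km
Point D: residuals N_05 28.9, N_06 47.3, N_07 86.2 → max 86.2 km
Only Point A has all residuals ≈ 0.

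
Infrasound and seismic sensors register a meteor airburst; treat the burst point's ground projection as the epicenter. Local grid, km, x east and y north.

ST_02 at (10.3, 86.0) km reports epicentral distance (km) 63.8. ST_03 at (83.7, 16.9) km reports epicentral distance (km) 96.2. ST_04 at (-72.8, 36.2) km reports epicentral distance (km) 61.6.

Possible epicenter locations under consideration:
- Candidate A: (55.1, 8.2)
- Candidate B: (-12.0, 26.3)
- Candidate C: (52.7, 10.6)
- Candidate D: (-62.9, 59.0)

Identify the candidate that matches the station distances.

Candidate B

For each candidate, compare |candidate − station| to the reported distance:
Candidate A: residuals ST_02 26.0, ST_03 66.3, ST_04 69.3 → max 69.3 km
Candidate B: residuals ST_02 0.1, ST_03 0.0, ST_04 0.0 → max 0.1 km
Candidate C: residuals ST_02 22.7, ST_03 64.6, ST_04 66.5 → max 66.5 km
Candidate D: residuals ST_02 14.2, ST_03 56.3, ST_04 36.7 → max 56.3 km
Only Candidate B has all residuals ≈ 0.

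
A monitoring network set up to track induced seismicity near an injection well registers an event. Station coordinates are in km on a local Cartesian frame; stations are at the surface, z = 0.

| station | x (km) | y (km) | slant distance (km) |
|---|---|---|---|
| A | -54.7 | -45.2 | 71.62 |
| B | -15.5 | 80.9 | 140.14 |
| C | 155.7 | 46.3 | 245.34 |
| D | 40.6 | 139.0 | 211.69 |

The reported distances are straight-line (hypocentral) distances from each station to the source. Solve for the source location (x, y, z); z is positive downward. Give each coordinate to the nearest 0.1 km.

(-67.2, -29.7, 68.8)

Each station gives a sphere (x−x_i)² + (y−y_i)² + z² = d_i² (stations at z=0).
Subtracting the A sphere from B and C: z² cancels, leaving linear equations in x and y:
78.4 x + 252.2 y = -12759.87
420.8 x + 183.0 y = -33711.24
Solving: x ≈ -67.193, y ≈ -29.706 km (keep extra digits for the depth step; rounded: -67.2, -29.7).
Then from the A sphere: z² = 71.62² − (x + 54.7)² − (y + 45.2)² with x = -67.193, y = -29.706, so z ≈ 68.799 ≈ 68.8 km.
Check against D (with the unrounded solution): distance 211.69 ≈ 211.69 km. ✓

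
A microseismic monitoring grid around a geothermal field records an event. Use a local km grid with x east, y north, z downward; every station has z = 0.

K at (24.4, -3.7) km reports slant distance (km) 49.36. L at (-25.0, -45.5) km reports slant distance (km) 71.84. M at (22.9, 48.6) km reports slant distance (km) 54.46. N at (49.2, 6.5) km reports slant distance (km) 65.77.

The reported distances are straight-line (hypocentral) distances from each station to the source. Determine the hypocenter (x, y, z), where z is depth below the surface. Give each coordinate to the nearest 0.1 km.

Each station gives a sphere (x−x_i)² + (y−y_i)² + z² = d_i² (stations at z=0).
Subtracting the K sphere from L and M: z² cancels, leaving linear equations in x and y:
-98.8 x − 83.6 y = -638.38
-3.0 x + 104.6 y = 1747.84
Solving: x ≈ -7.496, y ≈ 16.495 km (keep extra digits for the depth step; rounded: -7.5, 16.5).
Then from the K sphere: z² = 49.36² − (x − 24.4)² − (y + 3.7)² with x = -7.496, y = 16.495, so z ≈ 31.800 ≈ 31.8 km.

(-7.5, 16.5, 31.8)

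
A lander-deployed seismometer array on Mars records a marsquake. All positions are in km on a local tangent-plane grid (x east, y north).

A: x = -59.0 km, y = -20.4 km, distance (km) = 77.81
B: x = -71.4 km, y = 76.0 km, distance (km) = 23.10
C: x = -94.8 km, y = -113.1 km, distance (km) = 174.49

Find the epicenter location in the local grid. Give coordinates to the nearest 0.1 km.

Circle about each station: (x + 59.0)² + (y + 20.4)² = 77.81²; (x + 71.4)² + (y − 76.0)² = 23.10²; (x + 94.8)² + (y + 113.1)² = 174.49².
Subtracting pairs of circle equations eliminates x²+y² and gives linear equations (the radical axes):
-24.8 x + 192.8 y = 12497.59
-71.6 x − 185.4 y = -6510.87
Solving the 2×2 system: x ≈ -57.7, y ≈ 57.4 km.

(-57.7, 57.4)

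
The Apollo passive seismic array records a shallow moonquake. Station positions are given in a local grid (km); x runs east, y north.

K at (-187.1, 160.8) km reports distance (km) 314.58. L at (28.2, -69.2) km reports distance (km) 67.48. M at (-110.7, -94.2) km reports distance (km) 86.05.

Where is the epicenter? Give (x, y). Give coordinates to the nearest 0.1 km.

Circle about each station: (x + 187.1)² + (y − 160.8)² = 314.58²; (x − 28.2)² + (y + 69.2)² = 67.48²; (x + 110.7)² + (y + 94.2)² = 86.05².
Subtracting the K equation from the L and M equations removes the quadratic terms:
430.6 x − 460.0 y = 39127.86
152.8 x − 510.0 y = 51821.05
Solving the 2×2 system: x ≈ -26.0, y ≈ -109.4 km.

(-26.0, -109.4)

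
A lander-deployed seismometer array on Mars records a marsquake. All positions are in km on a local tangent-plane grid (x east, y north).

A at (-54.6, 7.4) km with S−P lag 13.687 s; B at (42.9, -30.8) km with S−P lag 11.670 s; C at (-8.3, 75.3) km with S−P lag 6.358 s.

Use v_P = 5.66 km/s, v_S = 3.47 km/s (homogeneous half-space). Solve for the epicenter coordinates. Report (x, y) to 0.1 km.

(48.7, 73.7)

Distance from S−P lag: d = Δt · v_P v_S / (v_P − v_S) = Δt · (5.66·3.47)/(5.66−3.47) ≈ 8.9681·Δt.
So d_A = 122.75, d_B = 104.66, d_C = 57.02 km.
Circle about each station: (x + 54.6)² + (y − 7.4)² = 122.75²; (x − 42.9)² + (y + 30.8)² = 104.66²; (x + 8.3)² + (y − 75.3)² = 57.02².
Subtracting pairs of circle equations eliminates x²+y² and gives linear equations (the radical axes):
195.0 x − 76.4 y = 3866.98
92.6 x + 135.8 y = 14519.34
Solving the 2×2 system: x ≈ 48.7, y ≈ 73.7 km.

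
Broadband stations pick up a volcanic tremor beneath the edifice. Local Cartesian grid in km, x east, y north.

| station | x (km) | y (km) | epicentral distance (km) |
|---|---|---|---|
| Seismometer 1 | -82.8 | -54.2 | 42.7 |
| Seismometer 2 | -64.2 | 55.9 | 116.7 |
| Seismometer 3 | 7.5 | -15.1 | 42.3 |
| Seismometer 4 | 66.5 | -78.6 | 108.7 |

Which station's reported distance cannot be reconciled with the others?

Seismometer 3

Solve using three stations at a time. Using Seismometer 1, Seismometer 2, Seismometer 4 (subtract circle equations pairwise → linear system) gives (x, y) ≈ (-40.3, -58.3).
Distances from that point to each station vs reported:
  Seismometer 1: calculated 42.7 vs reported 42.7 → residual 0.0 km
  Seismometer 2: calculated 116.7 vs reported 116.7 → residual 0.0 km
  Seismometer 3: calculated 64.4 vs reported 42.3 → residual 22.1 km
  Seismometer 4: calculated 108.7 vs reported 108.7 → residual 0.0 km
Seismometer 1, Seismometer 2, Seismometer 4 are mutually consistent (residuals ≈ 0); Seismometer 3 is off by 22.1 km.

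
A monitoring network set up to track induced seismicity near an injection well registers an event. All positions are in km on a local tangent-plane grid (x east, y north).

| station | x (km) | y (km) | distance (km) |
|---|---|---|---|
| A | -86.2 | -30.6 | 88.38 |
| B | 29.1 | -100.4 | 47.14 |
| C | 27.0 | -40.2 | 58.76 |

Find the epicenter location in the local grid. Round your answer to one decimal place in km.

(-14.3, -82.0)

Circle about each station: (x + 86.2)² + (y + 30.6)² = 88.38²; (x − 29.1)² + (y + 100.4)² = 47.14²; (x − 27.0)² + (y + 40.2)² = 58.76².
Subtracting the A equation from the B and C equations removes the quadratic terms:
230.6 x − 139.6 y = 8149.01
226.4 x − 19.2 y = -1663.47
Solving the 2×2 system: x ≈ -14.3, y ≈ -82.0 km.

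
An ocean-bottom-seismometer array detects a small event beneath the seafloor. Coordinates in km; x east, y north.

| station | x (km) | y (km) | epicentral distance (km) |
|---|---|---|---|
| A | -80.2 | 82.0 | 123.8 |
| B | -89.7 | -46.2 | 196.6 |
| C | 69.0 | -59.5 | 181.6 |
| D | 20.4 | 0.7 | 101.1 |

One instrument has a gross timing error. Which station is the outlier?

C

Solve using three stations at a time. Using A, B, D (subtract circle equations pairwise → linear system) gives (x, y) ≈ (42.4, 99.4).
Distances from that point to each station vs reported:
  A: calculated 123.8 vs reported 123.8 → residual 0.0 km
  B: calculated 196.6 vs reported 196.6 → residual 0.0 km
  C: calculated 161.1 vs reported 181.6 → residual 20.5 km
  D: calculated 101.2 vs reported 101.1 → residual 0.1 km
A, B, D are mutually consistent (residuals ≈ 0); C is off by 20.5 km.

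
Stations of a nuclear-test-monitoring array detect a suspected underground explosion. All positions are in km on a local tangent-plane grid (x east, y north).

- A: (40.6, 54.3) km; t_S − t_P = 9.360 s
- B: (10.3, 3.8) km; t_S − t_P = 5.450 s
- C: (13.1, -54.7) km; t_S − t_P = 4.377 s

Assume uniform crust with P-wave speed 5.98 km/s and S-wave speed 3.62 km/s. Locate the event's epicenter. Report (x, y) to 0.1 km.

Distance from S−P lag: d = Δt · v_P v_S / (v_P − v_S) = Δt · (5.98·3.62)/(5.98−3.62) ≈ 9.1727·Δt.
So d_A = 85.86, d_B = 49.99, d_C = 40.15 km.
Circle about each station: (x − 40.6)² + (y − 54.3)² = 85.86²; (x − 10.3)² + (y − 3.8)² = 49.99²; (x − 13.1)² + (y + 54.7)² = 40.15².
Subtracting pairs of circle equations eliminates x²+y² and gives linear equations (the radical axes):
-60.6 x − 101.0 y = 396.62
-55.0 x − 218.0 y = 4326.77
Solving the 2×2 system: x ≈ 45.8, y ≈ -31.4 km.

(45.8, -31.4)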